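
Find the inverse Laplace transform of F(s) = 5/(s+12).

Standard pair: k/(s+a) <-> k*e^(-at)*u(t)
With k=5, a=12: f(t) = 5*e^(-12t)*u(t)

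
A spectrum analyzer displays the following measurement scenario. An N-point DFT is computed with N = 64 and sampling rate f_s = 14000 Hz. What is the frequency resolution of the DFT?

DFT frequency resolution = f_s / N
= 14000 / 64 = 875/4 Hz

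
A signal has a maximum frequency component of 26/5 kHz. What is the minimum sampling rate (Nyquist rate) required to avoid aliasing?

By the Nyquist-Shannon sampling theorem,
the minimum sampling rate (Nyquist rate) must be at least 2 * f_max.
Nyquist rate = 2 * 26/5 kHz = 52/5 kHz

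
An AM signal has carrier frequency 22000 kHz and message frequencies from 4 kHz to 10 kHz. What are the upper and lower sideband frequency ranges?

Upper sideband (USB) = fc + [fm_low, fm_high] = 22000 + [4, 10] = [22004, 22010] kHz
Lower sideband (LSB) = fc - [fm_high, fm_low] = 22000 - [10, 4] = [21990, 21996] kHz
Total occupied spectrum: 21990 kHz to 22010 kHz (plus carrier at 22000 kHz)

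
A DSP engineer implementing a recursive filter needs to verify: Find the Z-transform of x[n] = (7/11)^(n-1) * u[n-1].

Time-shifting property: if X(z) = Z{x[n]}, then Z{x[n-d]} = z^(-d) * X(z)
X(z) = z/(z - 7/11) for x[n] = (7/11)^n * u[n]
Z{x[n-1]} = z^(-1) * z/(z - 7/11) = 1/(z - 7/11)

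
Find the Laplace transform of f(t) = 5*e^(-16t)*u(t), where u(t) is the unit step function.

Standard Laplace transform pair:
e^(-at)*u(t) <-> 1/(s+a)
With a = 16: L{5*e^(-16t)*u(t)} = 5/(s+16), ROC: Re(s) > -16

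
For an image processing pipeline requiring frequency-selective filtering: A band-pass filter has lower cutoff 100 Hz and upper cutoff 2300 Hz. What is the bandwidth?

Bandwidth = f_high - f_low
= 2300 Hz - 100 Hz = 2200 Hz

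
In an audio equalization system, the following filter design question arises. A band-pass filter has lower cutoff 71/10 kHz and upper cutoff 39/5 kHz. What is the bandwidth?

Bandwidth = f_high - f_low
= 39/5 kHz - 71/10 kHz = 7/10 kHz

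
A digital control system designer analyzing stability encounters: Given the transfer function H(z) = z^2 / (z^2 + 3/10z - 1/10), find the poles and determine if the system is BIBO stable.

Poles are roots of the denominator: z^2 + 3/10z - 1/10 = 0.
Quadratic formula: z = [-(3/10) +/- sqrt((3/10)^2 - 4*(-1/10))] / 2
Discriminant = 9/100 + 2/5 = 49/100; sqrt = 7/10.
z = (-3/10 +/- 7/10) / 2 => z = 1/5 or z = -1/2.
|p1| = 1/2, |p2| = 1/5.
For BIBO stability, all poles must lie inside the unit circle (|p| < 1).
System is STABLE since both |p| < 1.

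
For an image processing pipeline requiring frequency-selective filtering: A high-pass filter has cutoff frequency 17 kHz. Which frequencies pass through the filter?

A high-pass filter passes all frequencies above the cutoff frequency 17 kHz and attenuates lower frequencies.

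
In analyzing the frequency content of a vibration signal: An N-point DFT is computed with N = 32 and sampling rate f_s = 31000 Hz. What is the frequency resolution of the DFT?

DFT frequency resolution = f_s / N
= 31000 / 32 = 3875/4 Hz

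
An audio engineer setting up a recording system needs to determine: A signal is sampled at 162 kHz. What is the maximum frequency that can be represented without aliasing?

The maximum frequency that can be represented without aliasing
is the Nyquist frequency: f_max = f_s / 2 = 162 kHz / 2 = 81 kHz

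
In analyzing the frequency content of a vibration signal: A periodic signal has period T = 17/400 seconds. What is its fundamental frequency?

The fundamental frequency is the reciprocal of the period.
f = 1/T = 1/(17/400) = 400/17 Hz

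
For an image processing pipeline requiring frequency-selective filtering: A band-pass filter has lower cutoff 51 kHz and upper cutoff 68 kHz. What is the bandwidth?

Bandwidth = f_high - f_low
= 68 kHz - 51 kHz = 17 kHz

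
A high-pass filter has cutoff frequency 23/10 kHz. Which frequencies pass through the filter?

A high-pass filter passes all frequencies above the cutoff frequency 23/10 kHz and attenuates lower frequencies.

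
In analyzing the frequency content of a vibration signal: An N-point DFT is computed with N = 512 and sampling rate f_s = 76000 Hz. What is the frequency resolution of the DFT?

DFT frequency resolution = f_s / N
= 76000 / 512 = 2375/16 Hz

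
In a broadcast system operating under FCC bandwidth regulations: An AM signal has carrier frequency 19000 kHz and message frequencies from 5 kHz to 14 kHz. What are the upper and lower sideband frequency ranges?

Upper sideband (USB) = fc + [fm_low, fm_high] = 19000 + [5, 14] = [19005, 19014] kHz
Lower sideband (LSB) = fc - [fm_high, fm_low] = 19000 - [14, 5] = [18986, 18995] kHz
Total occupied spectrum: 18986 kHz to 19014 kHz (plus carrier at 19000 kHz)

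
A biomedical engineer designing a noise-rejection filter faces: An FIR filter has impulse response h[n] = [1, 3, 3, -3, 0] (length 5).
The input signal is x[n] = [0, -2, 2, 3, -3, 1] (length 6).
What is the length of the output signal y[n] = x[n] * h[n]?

For linear convolution, the output length is:
len(y) = len(x) + len(h) - 1 = 6 + 5 - 1 = 10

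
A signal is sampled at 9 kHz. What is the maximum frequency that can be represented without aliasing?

The maximum frequency that can be represented without aliasing
is the Nyquist frequency: f_max = f_s / 2 = 9 kHz / 2 = 9/2 kHz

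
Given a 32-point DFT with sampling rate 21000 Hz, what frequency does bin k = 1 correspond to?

The frequency of DFT bin k is: f_k = k * f_s / N
f_1 = 1 * 21000 / 32 = 2625/4 Hz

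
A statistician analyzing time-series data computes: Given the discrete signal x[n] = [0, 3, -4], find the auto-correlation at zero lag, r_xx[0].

The auto-correlation at zero lag r_xx[0] equals the signal energy.
r_xx[0] = sum of x[n]^2 = 0^2 + 3^2 + (-4)^2
= 0 + 9 + 16 = 25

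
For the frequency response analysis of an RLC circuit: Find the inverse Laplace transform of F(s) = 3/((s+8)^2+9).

Standard pair: w/((s+a)^2+w^2) <-> e^(-at)*sin(wt)*u(t)
With a=8, w=3: f(t) = e^(-8t)*sin(3t)*u(t)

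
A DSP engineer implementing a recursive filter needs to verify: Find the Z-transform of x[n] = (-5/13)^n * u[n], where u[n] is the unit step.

The Z-transform of a^n * u[n] is z/(z-a) for |z| > |a|.
Here a = -5/13, so X(z) = z/(z - (-5/13)) = 13z/(13z + 5)
ROC: |z| > 5/13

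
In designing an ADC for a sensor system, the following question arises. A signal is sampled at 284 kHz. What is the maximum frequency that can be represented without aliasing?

The maximum frequency that can be represented without aliasing
is the Nyquist frequency: f_max = f_s / 2 = 284 kHz / 2 = 142 kHz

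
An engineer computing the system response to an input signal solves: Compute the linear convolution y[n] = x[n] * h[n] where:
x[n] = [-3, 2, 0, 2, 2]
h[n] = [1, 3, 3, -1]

y[n] = sum_k x[k]*h[n-k]. Output length = len(x) + len(h) - 1 = 5 + 4 - 1 = 8.
y[0] = -3*1 = -3
y[1] = 2*1 + -3*3 = -7
y[2] = 0*1 + 2*3 + -3*3 = -3
y[3] = 2*1 + 0*3 + 2*3 + -3*-1 = 11
y[4] = 2*1 + 2*3 + 0*3 + 2*-1 = 6
y[5] = 2*3 + 2*3 + 0*-1 = 12
y[6] = 2*3 + 2*-1 = 4
y[7] = 2*-1 = -2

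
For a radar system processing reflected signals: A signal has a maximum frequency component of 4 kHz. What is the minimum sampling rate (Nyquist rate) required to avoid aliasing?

By the Nyquist-Shannon sampling theorem,
the minimum sampling rate (Nyquist rate) must be at least 2 * f_max.
Nyquist rate = 2 * 4 kHz = 8 kHz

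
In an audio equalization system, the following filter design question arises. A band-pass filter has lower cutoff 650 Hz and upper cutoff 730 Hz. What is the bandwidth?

Bandwidth = f_high - f_low
= 730 Hz - 650 Hz = 80 Hz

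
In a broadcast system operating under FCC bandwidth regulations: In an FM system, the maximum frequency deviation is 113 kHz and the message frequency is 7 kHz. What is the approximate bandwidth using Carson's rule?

Carson's rule: BW = 2*(delta_f + f_m)
= 2*(113 + 7) kHz = 240 kHz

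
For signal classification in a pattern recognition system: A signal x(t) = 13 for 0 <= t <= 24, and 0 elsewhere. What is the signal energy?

Energy = integral of |x(t)|^2 dt over the signal duration
= 13^2 * 24 = 169 * 24 = 4056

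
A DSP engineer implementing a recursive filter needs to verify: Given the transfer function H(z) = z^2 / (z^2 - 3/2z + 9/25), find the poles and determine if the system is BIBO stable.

Poles are roots of the denominator: z^2 - 3/2z + 9/25 = 0.
Quadratic formula: z = [-(-3/2) +/- sqrt((-3/2)^2 - 4*(9/25))] / 2
Discriminant = 9/4 - 36/25 = 81/100; sqrt = 9/10.
z = (3/2 +/- 9/10) / 2 => z = 6/5 or z = 3/10.
|p1| = 6/5, |p2| = 3/10.
For BIBO stability, all poles must lie inside the unit circle (|p| < 1).
System is UNSTABLE since at least one |p| >= 1.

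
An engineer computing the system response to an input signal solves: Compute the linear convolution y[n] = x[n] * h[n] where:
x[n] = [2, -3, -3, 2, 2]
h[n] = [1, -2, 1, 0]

y[n] = sum_k x[k]*h[n-k]. Output length = len(x) + len(h) - 1 = 5 + 4 - 1 = 8.
y[0] = 2*1 = 2
y[1] = -3*1 + 2*-2 = -7
y[2] = -3*1 + -3*-2 + 2*1 = 5
y[3] = 2*1 + -3*-2 + -3*1 + 2*0 = 5
y[4] = 2*1 + 2*-2 + -3*1 + -3*0 = -5
y[5] = 2*-2 + 2*1 + -3*0 = -2
y[6] = 2*1 + 2*0 = 2
y[7] = 2*0 = 0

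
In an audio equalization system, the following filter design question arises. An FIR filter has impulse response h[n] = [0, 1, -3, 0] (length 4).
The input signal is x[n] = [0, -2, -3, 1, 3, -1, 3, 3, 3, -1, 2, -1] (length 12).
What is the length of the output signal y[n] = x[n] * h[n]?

For linear convolution, the output length is:
len(y) = len(x) + len(h) - 1 = 12 + 4 - 1 = 15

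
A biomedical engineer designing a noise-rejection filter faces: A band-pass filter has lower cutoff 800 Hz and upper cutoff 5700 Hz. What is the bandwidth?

Bandwidth = f_high - f_low
= 5700 Hz - 800 Hz = 4900 Hz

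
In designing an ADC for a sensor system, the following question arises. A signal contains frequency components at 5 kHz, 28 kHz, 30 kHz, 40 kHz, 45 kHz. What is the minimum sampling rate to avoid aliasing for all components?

The highest frequency component is f_max = 45 kHz.
Nyquist rate = 2 * f_max = 2 * 45 kHz = 90 kHz.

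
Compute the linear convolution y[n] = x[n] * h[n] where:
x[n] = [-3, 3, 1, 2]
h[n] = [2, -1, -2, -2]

y[n] = sum_k x[k]*h[n-k]. Output length = len(x) + len(h) - 1 = 4 + 4 - 1 = 7.
y[0] = -3*2 = -6
y[1] = 3*2 + -3*-1 = 9
y[2] = 1*2 + 3*-1 + -3*-2 = 5
y[3] = 2*2 + 1*-1 + 3*-2 + -3*-2 = 3
y[4] = 2*-1 + 1*-2 + 3*-2 = -10
y[5] = 2*-2 + 1*-2 = -6
y[6] = 2*-2 = -4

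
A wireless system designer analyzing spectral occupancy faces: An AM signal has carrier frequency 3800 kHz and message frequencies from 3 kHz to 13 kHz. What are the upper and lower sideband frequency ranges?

Upper sideband (USB) = fc + [fm_low, fm_high] = 3800 + [3, 13] = [3803, 3813] kHz
Lower sideband (LSB) = fc - [fm_high, fm_low] = 3800 - [13, 3] = [3787, 3797] kHz
Total occupied spectrum: 3787 kHz to 3813 kHz (plus carrier at 3800 kHz)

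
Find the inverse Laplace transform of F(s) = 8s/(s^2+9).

Standard pair: s/(s^2+w^2) <-> cos(wt)*u(t)
With k=8, w=3: f(t) = 8*cos(3t)*u(t)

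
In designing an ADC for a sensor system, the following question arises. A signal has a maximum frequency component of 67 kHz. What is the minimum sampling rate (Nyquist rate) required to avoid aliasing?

By the Nyquist-Shannon sampling theorem,
the minimum sampling rate (Nyquist rate) must be at least 2 * f_max.
Nyquist rate = 2 * 67 kHz = 134 kHz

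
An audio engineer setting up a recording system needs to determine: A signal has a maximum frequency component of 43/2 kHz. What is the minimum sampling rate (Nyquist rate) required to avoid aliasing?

By the Nyquist-Shannon sampling theorem,
the minimum sampling rate (Nyquist rate) must be at least 2 * f_max.
Nyquist rate = 2 * 43/2 kHz = 43 kHz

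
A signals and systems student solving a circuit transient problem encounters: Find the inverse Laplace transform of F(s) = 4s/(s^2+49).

Standard pair: s/(s^2+w^2) <-> cos(wt)*u(t)
With k=4, w=7: f(t) = 4*cos(7t)*u(t)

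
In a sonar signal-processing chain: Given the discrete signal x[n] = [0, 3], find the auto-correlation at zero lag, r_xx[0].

The auto-correlation at zero lag r_xx[0] equals the signal energy.
r_xx[0] = sum of x[n]^2 = 0^2 + 3^2
= 0 + 9 = 9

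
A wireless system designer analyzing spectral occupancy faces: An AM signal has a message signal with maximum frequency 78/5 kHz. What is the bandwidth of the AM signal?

In AM (double-sideband), the bandwidth is twice the message frequency.
BW = 2 * f_m = 2 * 78/5 kHz = 156/5 kHz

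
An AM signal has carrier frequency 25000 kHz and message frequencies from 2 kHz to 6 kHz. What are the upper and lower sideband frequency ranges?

Upper sideband (USB) = fc + [fm_low, fm_high] = 25000 + [2, 6] = [25002, 25006] kHz
Lower sideband (LSB) = fc - [fm_high, fm_low] = 25000 - [6, 2] = [24994, 24998] kHz
Total occupied spectrum: 24994 kHz to 25006 kHz (plus carrier at 25000 kHz)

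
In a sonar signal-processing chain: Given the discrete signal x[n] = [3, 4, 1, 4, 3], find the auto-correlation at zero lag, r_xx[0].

The auto-correlation at zero lag r_xx[0] equals the signal energy.
r_xx[0] = sum of x[n]^2 = 3^2 + 4^2 + 1^2 + 4^2 + 3^2
= 9 + 16 + 1 + 16 + 9 = 51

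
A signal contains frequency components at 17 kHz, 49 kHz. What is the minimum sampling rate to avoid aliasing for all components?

The highest frequency component is f_max = 49 kHz.
Nyquist rate = 2 * f_max = 2 * 49 kHz = 98 kHz.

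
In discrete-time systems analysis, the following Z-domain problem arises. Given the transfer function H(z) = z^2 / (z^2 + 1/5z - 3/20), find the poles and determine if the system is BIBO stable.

Poles are roots of the denominator: z^2 + 1/5z - 3/20 = 0.
Quadratic formula: z = [-(1/5) +/- sqrt((1/5)^2 - 4*(-3/20))] / 2
Discriminant = 1/25 + 3/5 = 16/25; sqrt = 4/5.
z = (-1/5 +/- 4/5) / 2 => z = 3/10 or z = -1/2.
|p1| = 1/2, |p2| = 3/10.
For BIBO stability, all poles must lie inside the unit circle (|p| < 1).
System is STABLE since both |p| < 1.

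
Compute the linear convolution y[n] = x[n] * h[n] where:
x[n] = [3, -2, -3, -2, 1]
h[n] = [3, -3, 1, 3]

y[n] = sum_k x[k]*h[n-k]. Output length = len(x) + len(h) - 1 = 5 + 4 - 1 = 8.
y[0] = 3*3 = 9
y[1] = -2*3 + 3*-3 = -15
y[2] = -3*3 + -2*-3 + 3*1 = 0
y[3] = -2*3 + -3*-3 + -2*1 + 3*3 = 10
y[4] = 1*3 + -2*-3 + -3*1 + -2*3 = 0
y[5] = 1*-3 + -2*1 + -3*3 = -14
y[6] = 1*1 + -2*3 = -5
y[7] = 1*3 = 3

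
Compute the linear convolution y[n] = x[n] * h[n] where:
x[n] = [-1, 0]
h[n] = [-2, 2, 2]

y[n] = sum_k x[k]*h[n-k]. Output length = len(x) + len(h) - 1 = 2 + 3 - 1 = 4.
y[0] = -1*-2 = 2
y[1] = 0*-2 + -1*2 = -2
y[2] = 0*2 + -1*2 = -2
y[3] = 0*2 = 0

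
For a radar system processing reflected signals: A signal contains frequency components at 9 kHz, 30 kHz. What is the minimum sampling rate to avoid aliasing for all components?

The highest frequency component is f_max = 30 kHz.
Nyquist rate = 2 * f_max = 2 * 30 kHz = 60 kHz.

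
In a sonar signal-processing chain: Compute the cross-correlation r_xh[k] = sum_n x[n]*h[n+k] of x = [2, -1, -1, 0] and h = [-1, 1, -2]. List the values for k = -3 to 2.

Both sequences indexed from 0 and zero outside their support.
Lags with overlap: k = -3 to 2.
  r_xh[-3] = x[3]*h[0] = 0
  r_xh[-2] = x[2]*h[0] + x[3]*h[1] = 1
  r_xh[-1] = x[1]*h[0] + x[2]*h[1] + x[3]*h[2] = 0
  r_xh[0] = x[0]*h[0] + x[1]*h[1] + x[2]*h[2] = -1
  r_xh[1] = x[0]*h[1] + x[1]*h[2] = 4
  r_xh[2] = x[0]*h[2] = -4
r_xh = [0, 1, 0, -1, 4, -4] (for k = -3, ..., 2)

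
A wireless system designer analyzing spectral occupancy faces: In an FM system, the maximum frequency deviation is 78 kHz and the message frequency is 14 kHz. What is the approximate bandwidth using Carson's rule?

Carson's rule: BW = 2*(delta_f + f_m)
= 2*(78 + 14) kHz = 184 kHz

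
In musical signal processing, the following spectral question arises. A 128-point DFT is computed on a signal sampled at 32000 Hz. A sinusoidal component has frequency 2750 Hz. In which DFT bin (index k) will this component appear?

DFT frequency resolution = f_s/N = 32000/128 = 250 Hz
Bin index k = f_signal / resolution = 2750 / 250 = 11
The signal frequency 2750 Hz falls in DFT bin k = 11.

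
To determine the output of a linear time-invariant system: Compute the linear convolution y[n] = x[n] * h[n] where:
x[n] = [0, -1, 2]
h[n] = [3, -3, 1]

y[n] = sum_k x[k]*h[n-k]. Output length = len(x) + len(h) - 1 = 3 + 3 - 1 = 5.
y[0] = 0*3 = 0
y[1] = -1*3 + 0*-3 = -3
y[2] = 2*3 + -1*-3 + 0*1 = 9
y[3] = 2*-3 + -1*1 = -7
y[4] = 2*1 = 2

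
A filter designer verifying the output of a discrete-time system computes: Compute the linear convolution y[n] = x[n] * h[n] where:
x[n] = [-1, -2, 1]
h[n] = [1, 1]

y[n] = sum_k x[k]*h[n-k]. Output length = len(x) + len(h) - 1 = 3 + 2 - 1 = 4.
y[0] = -1*1 = -1
y[1] = -2*1 + -1*1 = -3
y[2] = 1*1 + -2*1 = -1
y[3] = 1*1 = 1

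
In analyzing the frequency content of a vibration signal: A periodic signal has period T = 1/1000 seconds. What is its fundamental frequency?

The fundamental frequency is the reciprocal of the period.
f = 1/T = 1/(1/1000) = 1000 Hz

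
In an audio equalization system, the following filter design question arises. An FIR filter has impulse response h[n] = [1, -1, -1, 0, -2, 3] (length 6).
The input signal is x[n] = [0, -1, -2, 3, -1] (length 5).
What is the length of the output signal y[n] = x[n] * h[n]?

For linear convolution, the output length is:
len(y) = len(x) + len(h) - 1 = 5 + 6 - 1 = 10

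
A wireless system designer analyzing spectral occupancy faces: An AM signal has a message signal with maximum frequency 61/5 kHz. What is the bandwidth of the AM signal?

In AM (double-sideband), the bandwidth is twice the message frequency.
BW = 2 * f_m = 2 * 61/5 kHz = 122/5 kHz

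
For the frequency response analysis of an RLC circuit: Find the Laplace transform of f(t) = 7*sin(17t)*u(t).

Standard pair: sin(wt)*u(t) <-> w/(s^2+w^2)
With w = 17: L{7*sin(17t)*u(t)} = 119/(s^2+289)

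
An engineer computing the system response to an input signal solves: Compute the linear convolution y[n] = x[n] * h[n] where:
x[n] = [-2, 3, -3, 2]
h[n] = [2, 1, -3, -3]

y[n] = sum_k x[k]*h[n-k]. Output length = len(x) + len(h) - 1 = 4 + 4 - 1 = 7.
y[0] = -2*2 = -4
y[1] = 3*2 + -2*1 = 4
y[2] = -3*2 + 3*1 + -2*-3 = 3
y[3] = 2*2 + -3*1 + 3*-3 + -2*-3 = -2
y[4] = 2*1 + -3*-3 + 3*-3 = 2
y[5] = 2*-3 + -3*-3 = 3
y[6] = 2*-3 = -6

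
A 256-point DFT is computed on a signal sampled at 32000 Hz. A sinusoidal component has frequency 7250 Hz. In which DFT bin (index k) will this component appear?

DFT frequency resolution = f_s/N = 32000/256 = 125 Hz
Bin index k = f_signal / resolution = 7250 / 125 = 58
The signal frequency 7250 Hz falls in DFT bin k = 58.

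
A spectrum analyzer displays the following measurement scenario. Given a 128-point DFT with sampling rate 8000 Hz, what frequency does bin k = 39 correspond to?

The frequency of DFT bin k is: f_k = k * f_s / N
f_39 = 39 * 8000 / 128 = 4875/2 Hz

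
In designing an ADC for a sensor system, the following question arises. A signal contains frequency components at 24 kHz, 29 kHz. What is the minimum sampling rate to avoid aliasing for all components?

The highest frequency component is f_max = 29 kHz.
Nyquist rate = 2 * f_max = 2 * 29 kHz = 58 kHz.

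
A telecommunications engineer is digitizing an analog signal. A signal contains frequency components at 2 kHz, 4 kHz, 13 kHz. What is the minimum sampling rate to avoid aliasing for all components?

The highest frequency component is f_max = 13 kHz.
Nyquist rate = 2 * f_max = 2 * 13 kHz = 26 kHz.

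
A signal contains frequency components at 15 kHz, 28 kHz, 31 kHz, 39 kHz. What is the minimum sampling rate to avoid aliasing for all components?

The highest frequency component is f_max = 39 kHz.
Nyquist rate = 2 * f_max = 2 * 39 kHz = 78 kHz.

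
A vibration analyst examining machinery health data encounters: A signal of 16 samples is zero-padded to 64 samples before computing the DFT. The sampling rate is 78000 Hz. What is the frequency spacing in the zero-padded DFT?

Original DFT: N = 16, resolution = f_s/N = 78000/16 = 4875 Hz
Zero-padded DFT: N = 64, resolution = f_s/N = 78000/64 = 4875/4 Hz
Zero-padding interpolates the spectrum (finer frequency grid)
but does NOT improve the true spectral resolution (ability to resolve close frequencies).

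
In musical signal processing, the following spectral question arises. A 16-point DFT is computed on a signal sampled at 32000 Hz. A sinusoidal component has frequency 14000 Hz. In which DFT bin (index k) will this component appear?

DFT frequency resolution = f_s/N = 32000/16 = 2000 Hz
Bin index k = f_signal / resolution = 14000 / 2000 = 7
The signal frequency 14000 Hz falls in DFT bin k = 7.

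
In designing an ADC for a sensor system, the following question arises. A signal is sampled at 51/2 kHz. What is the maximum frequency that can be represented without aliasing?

The maximum frequency that can be represented without aliasing
is the Nyquist frequency: f_max = f_s / 2 = 51/2 kHz / 2 = 51/4 kHz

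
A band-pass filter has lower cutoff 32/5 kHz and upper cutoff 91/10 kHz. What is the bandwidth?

Bandwidth = f_high - f_low
= 91/10 kHz - 32/5 kHz = 27/10 kHz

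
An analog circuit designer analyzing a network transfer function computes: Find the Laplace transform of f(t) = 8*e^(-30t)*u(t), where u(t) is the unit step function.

Standard Laplace transform pair:
e^(-at)*u(t) <-> 1/(s+a)
With a = 30: L{8*e^(-30t)*u(t)} = 8/(s+30), ROC: Re(s) > -30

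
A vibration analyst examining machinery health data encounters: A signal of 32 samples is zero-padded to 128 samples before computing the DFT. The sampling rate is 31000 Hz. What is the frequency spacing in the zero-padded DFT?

Original DFT: N = 32, resolution = f_s/N = 31000/32 = 3875/4 Hz
Zero-padded DFT: N = 128, resolution = f_s/N = 31000/128 = 3875/16 Hz
Zero-padding interpolates the spectrum (finer frequency grid)
but does NOT improve the true spectral resolution (ability to resolve close frequencies).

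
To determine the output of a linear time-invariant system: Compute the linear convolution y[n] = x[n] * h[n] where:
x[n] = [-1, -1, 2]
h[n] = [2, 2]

y[n] = sum_k x[k]*h[n-k]. Output length = len(x) + len(h) - 1 = 3 + 2 - 1 = 4.
y[0] = -1*2 = -2
y[1] = -1*2 + -1*2 = -4
y[2] = 2*2 + -1*2 = 2
y[3] = 2*2 = 4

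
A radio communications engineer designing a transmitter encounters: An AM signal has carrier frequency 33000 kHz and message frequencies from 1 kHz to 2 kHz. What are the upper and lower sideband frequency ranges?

Upper sideband (USB) = fc + [fm_low, fm_high] = 33000 + [1, 2] = [33001, 33002] kHz
Lower sideband (LSB) = fc - [fm_high, fm_low] = 33000 - [2, 1] = [32998, 32999] kHz
Total occupied spectrum: 32998 kHz to 33002 kHz (plus carrier at 33000 kHz)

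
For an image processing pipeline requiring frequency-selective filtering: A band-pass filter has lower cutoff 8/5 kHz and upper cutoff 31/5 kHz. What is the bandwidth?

Bandwidth = f_high - f_low
= 31/5 kHz - 8/5 kHz = 23/5 kHz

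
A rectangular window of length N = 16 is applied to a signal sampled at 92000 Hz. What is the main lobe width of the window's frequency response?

For a rectangular window of length N,
the main lobe width in frequency is 2*f_s/N.
= 2*92000/16 = 11500 Hz
This determines the minimum frequency separation for resolving two sinusoids.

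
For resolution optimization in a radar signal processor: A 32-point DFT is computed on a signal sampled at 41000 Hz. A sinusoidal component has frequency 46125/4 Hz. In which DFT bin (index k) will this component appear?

DFT frequency resolution = f_s/N = 41000/32 = 5125/4 Hz
Bin index k = f_signal / resolution = 46125/4 / 5125/4 = 9
The signal frequency 46125/4 Hz falls in DFT bin k = 9.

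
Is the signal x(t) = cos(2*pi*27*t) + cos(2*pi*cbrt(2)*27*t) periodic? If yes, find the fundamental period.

f1 = 27 Hz, f2 = 27*cbrt(2) Hz
Ratio f2/f1 = cbrt(2), which is irrational.
Since the frequency ratio is irrational, no common period exists.
The signal is not periodic.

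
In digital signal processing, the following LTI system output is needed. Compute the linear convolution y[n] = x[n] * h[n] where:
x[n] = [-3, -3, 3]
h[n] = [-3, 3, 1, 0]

y[n] = sum_k x[k]*h[n-k]. Output length = len(x) + len(h) - 1 = 3 + 4 - 1 = 6.
y[0] = -3*-3 = 9
y[1] = -3*-3 + -3*3 = 0
y[2] = 3*-3 + -3*3 + -3*1 = -21
y[3] = 3*3 + -3*1 + -3*0 = 6
y[4] = 3*1 + -3*0 = 3
y[5] = 3*0 = 0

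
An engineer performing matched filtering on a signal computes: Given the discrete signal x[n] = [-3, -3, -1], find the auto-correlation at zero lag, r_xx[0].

The auto-correlation at zero lag r_xx[0] equals the signal energy.
r_xx[0] = sum of x[n]^2 = (-3)^2 + (-3)^2 + (-1)^2
= 9 + 9 + 1 = 19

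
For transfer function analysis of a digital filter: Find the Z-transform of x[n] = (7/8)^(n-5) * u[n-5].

Time-shifting property: if X(z) = Z{x[n]}, then Z{x[n-d]} = z^(-d) * X(z)
X(z) = z/(z - 7/8) for x[n] = (7/8)^n * u[n]
Z{x[n-5]} = z^(-5) * z/(z - 7/8) = z^(-4)/(z - 7/8)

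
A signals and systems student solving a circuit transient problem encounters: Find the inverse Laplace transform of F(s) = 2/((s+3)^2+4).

Standard pair: w/((s+a)^2+w^2) <-> e^(-at)*sin(wt)*u(t)
With a=3, w=2: f(t) = e^(-3t)*sin(2t)*u(t)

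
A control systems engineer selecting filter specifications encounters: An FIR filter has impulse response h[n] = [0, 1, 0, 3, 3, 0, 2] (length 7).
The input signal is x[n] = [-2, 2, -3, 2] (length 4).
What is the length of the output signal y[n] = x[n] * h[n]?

For linear convolution, the output length is:
len(y) = len(x) + len(h) - 1 = 4 + 7 - 1 = 10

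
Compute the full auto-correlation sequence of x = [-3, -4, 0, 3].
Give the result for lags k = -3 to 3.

r_xx[k] = sum_m x[m]*x[m+k], indexed from 0, for k = -3 to 3:
  r_xx[-3] = x[3]*x[0] = -9
  r_xx[-2] = x[2]*x[0] + x[3]*x[1] = -12
  r_xx[-1] = x[1]*x[0] + x[2]*x[1] + x[3]*x[2] = 12
  r_xx[0] = x[0]*x[0] + x[1]*x[1] + x[2]*x[2] + x[3]*x[3] = 34
  r_xx[1] = x[0]*x[1] + x[1]*x[2] + x[2]*x[3] = 12
  r_xx[2] = x[0]*x[2] + x[1]*x[3] = -12
  r_xx[3] = x[0]*x[3] = -9
r_xx = [-9, -12, 12, 34, 12, -12, -9]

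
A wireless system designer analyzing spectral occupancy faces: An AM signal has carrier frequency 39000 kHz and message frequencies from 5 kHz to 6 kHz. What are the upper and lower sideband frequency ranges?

Upper sideband (USB) = fc + [fm_low, fm_high] = 39000 + [5, 6] = [39005, 39006] kHz
Lower sideband (LSB) = fc - [fm_high, fm_low] = 39000 - [6, 5] = [38994, 38995] kHz
Total occupied spectrum: 38994 kHz to 39006 kHz (plus carrier at 39000 kHz)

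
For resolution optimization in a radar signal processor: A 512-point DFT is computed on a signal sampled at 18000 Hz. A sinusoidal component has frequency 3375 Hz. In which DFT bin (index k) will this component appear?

DFT frequency resolution = f_s/N = 18000/512 = 1125/32 Hz
Bin index k = f_signal / resolution = 3375 / 1125/32 = 96
The signal frequency 3375 Hz falls in DFT bin k = 96.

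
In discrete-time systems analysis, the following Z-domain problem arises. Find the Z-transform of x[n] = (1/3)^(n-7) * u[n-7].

Time-shifting property: if X(z) = Z{x[n]}, then Z{x[n-d]} = z^(-d) * X(z)
X(z) = z/(z - 1/3) for x[n] = (1/3)^n * u[n]
Z{x[n-7]} = z^(-7) * z/(z - 1/3) = z^(-6)/(z - 1/3)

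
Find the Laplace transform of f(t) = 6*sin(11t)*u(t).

Standard pair: sin(wt)*u(t) <-> w/(s^2+w^2)
With w = 11: L{6*sin(11t)*u(t)} = 66/(s^2+121)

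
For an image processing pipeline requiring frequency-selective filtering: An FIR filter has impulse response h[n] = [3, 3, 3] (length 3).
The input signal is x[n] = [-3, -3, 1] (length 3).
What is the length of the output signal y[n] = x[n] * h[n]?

For linear convolution, the output length is:
len(y) = len(x) + len(h) - 1 = 3 + 3 - 1 = 5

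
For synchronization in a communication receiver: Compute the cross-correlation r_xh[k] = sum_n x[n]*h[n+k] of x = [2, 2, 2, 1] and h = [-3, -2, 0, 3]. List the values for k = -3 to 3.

Both sequences indexed from 0 and zero outside their support.
Lags with overlap: k = -3 to 3.
  r_xh[-3] = x[3]*h[0] = -3
  r_xh[-2] = x[2]*h[0] + x[3]*h[1] = -8
  r_xh[-1] = x[1]*h[0] + x[2]*h[1] + x[3]*h[2] = -10
  r_xh[0] = x[0]*h[0] + x[1]*h[1] + x[2]*h[2] + x[3]*h[3] = -7
  r_xh[1] = x[0]*h[1] + x[1]*h[2] + x[2]*h[3] = 2
  r_xh[2] = x[0]*h[2] + x[1]*h[3] = 6
  r_xh[3] = x[0]*h[3] = 6
r_xh = [-3, -8, -10, -7, 2, 6, 6] (for k = -3, ..., 3)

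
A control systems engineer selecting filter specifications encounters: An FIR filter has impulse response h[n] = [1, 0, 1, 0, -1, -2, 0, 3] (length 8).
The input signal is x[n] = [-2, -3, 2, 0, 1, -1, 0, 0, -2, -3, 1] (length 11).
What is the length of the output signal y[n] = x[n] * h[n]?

For linear convolution, the output length is:
len(y) = len(x) + len(h) - 1 = 11 + 8 - 1 = 18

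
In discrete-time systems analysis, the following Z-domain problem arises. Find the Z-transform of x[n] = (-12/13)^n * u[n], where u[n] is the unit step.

The Z-transform of a^n * u[n] is z/(z-a) for |z| > |a|.
Here a = -12/13, so X(z) = z/(z - (-12/13)) = 13z/(13z + 12)
ROC: |z| > 12/13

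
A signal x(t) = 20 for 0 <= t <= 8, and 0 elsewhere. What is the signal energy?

Energy = integral of |x(t)|^2 dt over the signal duration
= 20^2 * 8 = 400 * 8 = 3200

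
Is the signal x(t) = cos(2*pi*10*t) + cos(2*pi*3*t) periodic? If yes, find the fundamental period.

f1 = 10 Hz, f2 = 3 Hz
Period T1 = 1/10, T2 = 1/3
Ratio T1/T2 = 3/10, which is rational.
The signal is periodic with fundamental period T = 1/GCD(10,3) = 1 s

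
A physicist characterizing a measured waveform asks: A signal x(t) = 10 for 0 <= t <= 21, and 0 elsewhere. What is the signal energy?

Energy = integral of |x(t)|^2 dt over the signal duration
= 10^2 * 21 = 100 * 21 = 2100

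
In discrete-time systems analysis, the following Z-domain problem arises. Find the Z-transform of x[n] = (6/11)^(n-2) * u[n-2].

Time-shifting property: if X(z) = Z{x[n]}, then Z{x[n-d]} = z^(-d) * X(z)
X(z) = z/(z - 6/11) for x[n] = (6/11)^n * u[n]
Z{x[n-2]} = z^(-2) * z/(z - 6/11) = z^(-1)/(z - 6/11)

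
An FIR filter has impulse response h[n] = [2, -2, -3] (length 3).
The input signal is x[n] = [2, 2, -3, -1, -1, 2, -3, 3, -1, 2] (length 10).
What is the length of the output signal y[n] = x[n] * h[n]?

For linear convolution, the output length is:
len(y) = len(x) + len(h) - 1 = 10 + 3 - 1 = 12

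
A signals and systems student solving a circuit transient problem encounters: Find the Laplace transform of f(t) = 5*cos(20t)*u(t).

Standard pair: cos(wt)*u(t) <-> s/(s^2+w^2)
With w = 20: L{5*cos(20t)*u(t)} = 5s/(s^2+400)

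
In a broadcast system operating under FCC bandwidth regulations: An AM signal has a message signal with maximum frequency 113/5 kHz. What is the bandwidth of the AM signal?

In AM (double-sideband), the bandwidth is twice the message frequency.
BW = 2 * f_m = 2 * 113/5 kHz = 226/5 kHz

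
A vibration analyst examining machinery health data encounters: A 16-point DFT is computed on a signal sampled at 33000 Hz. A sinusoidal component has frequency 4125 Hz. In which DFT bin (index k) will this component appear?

DFT frequency resolution = f_s/N = 33000/16 = 4125/2 Hz
Bin index k = f_signal / resolution = 4125 / 4125/2 = 2
The signal frequency 4125 Hz falls in DFT bin k = 2.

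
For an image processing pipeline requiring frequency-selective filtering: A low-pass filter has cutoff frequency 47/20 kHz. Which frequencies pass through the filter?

A low-pass filter passes all frequencies below the cutoff frequency 47/20 kHz and attenuates higher frequencies.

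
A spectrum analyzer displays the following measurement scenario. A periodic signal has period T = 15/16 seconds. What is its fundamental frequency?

The fundamental frequency is the reciprocal of the period.
f = 1/T = 1/(15/16) = 16/15 Hz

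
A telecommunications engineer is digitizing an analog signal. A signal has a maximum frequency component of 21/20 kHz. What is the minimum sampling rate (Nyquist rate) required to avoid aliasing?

By the Nyquist-Shannon sampling theorem,
the minimum sampling rate (Nyquist rate) must be at least 2 * f_max.
Nyquist rate = 2 * 21/20 kHz = 21/10 kHz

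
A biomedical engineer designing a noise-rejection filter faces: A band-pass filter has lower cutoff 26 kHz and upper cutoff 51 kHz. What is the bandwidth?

Bandwidth = f_high - f_low
= 51 kHz - 26 kHz = 25 kHz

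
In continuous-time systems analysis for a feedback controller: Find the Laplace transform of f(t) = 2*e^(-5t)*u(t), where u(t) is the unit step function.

Standard Laplace transform pair:
e^(-at)*u(t) <-> 1/(s+a)
With a = 5: L{2*e^(-5t)*u(t)} = 2/(s+5), ROC: Re(s) > -5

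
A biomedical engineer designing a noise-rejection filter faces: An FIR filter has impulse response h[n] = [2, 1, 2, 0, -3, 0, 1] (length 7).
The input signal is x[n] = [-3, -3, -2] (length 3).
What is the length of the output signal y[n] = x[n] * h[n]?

For linear convolution, the output length is:
len(y) = len(x) + len(h) - 1 = 3 + 7 - 1 = 9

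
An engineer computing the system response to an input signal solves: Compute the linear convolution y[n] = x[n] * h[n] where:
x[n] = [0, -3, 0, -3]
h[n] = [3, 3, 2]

y[n] = sum_k x[k]*h[n-k]. Output length = len(x) + len(h) - 1 = 4 + 3 - 1 = 6.
y[0] = 0*3 = 0
y[1] = -3*3 + 0*3 = -9
y[2] = 0*3 + -3*3 + 0*2 = -9
y[3] = -3*3 + 0*3 + -3*2 = -15
y[4] = -3*3 + 0*2 = -9
y[5] = -3*2 = -6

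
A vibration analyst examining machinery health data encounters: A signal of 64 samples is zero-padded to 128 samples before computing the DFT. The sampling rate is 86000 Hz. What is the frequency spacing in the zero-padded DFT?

Original DFT: N = 64, resolution = f_s/N = 86000/64 = 5375/4 Hz
Zero-padded DFT: N = 128, resolution = f_s/N = 86000/128 = 5375/8 Hz
Zero-padding interpolates the spectrum (finer frequency grid)
but does NOT improve the true spectral resolution (ability to resolve close frequencies).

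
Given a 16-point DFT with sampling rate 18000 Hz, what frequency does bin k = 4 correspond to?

The frequency of DFT bin k is: f_k = k * f_s / N
f_4 = 4 * 18000 / 16 = 4500 Hz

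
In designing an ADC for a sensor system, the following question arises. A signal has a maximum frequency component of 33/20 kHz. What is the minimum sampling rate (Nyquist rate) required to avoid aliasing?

By the Nyquist-Shannon sampling theorem,
the minimum sampling rate (Nyquist rate) must be at least 2 * f_max.
Nyquist rate = 2 * 33/20 kHz = 33/10 kHz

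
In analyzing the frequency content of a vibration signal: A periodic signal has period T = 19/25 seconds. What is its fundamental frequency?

The fundamental frequency is the reciprocal of the period.
f = 1/T = 1/(19/25) = 25/19 Hz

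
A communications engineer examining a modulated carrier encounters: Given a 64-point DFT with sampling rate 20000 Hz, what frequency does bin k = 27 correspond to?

The frequency of DFT bin k is: f_k = k * f_s / N
f_27 = 27 * 20000 / 64 = 16875/2 Hz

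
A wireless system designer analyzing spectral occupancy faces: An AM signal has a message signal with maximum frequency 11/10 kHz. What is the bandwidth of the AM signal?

In AM (double-sideband), the bandwidth is twice the message frequency.
BW = 2 * f_m = 2 * 11/10 kHz = 11/5 kHz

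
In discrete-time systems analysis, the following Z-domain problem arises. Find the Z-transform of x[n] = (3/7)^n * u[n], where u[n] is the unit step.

The Z-transform of a^n * u[n] is z/(z-a) for |z| > |a|.
Here a = 3/7, so X(z) = z/(z - (3/7)) = 7z/(7z - 3)
ROC: |z| > 3/7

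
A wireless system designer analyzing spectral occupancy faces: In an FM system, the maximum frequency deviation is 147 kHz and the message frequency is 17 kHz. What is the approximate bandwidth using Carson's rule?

Carson's rule: BW = 2*(delta_f + f_m)
= 2*(147 + 17) kHz = 328 kHz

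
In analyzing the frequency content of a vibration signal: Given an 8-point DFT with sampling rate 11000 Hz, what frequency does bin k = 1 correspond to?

The frequency of DFT bin k is: f_k = k * f_s / N
f_1 = 1 * 11000 / 8 = 1375 Hz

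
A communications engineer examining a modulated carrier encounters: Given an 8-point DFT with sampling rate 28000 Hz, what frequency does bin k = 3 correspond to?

The frequency of DFT bin k is: f_k = k * f_s / N
f_3 = 3 * 28000 / 8 = 10500 Hz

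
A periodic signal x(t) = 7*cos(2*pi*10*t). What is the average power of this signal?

Average power of A*cos(wt) is A^2/2.
P = 7^2 / 2 = 49/2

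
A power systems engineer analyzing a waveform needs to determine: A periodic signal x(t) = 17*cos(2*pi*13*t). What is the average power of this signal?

Average power of A*cos(wt) is A^2/2.
P = 17^2 / 2 = 289/2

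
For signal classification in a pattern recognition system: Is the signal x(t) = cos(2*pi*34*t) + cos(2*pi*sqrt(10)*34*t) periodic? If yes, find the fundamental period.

f1 = 34 Hz, f2 = 34*sqrt(10) Hz
Ratio f2/f1 = sqrt(10), which is irrational.
Since the frequency ratio is irrational, no common period exists.
The signal is not periodic.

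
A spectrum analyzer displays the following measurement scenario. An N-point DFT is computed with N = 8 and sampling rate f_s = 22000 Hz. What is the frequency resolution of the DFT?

DFT frequency resolution = f_s / N
= 22000 / 8 = 2750 Hz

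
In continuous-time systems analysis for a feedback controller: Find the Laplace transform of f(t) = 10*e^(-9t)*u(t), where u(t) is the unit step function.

Standard Laplace transform pair:
e^(-at)*u(t) <-> 1/(s+a)
With a = 9: L{10*e^(-9t)*u(t)} = 10/(s+9), ROC: Re(s) > -9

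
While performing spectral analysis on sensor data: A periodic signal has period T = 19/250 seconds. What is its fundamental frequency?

The fundamental frequency is the reciprocal of the period.
f = 1/T = 1/(19/250) = 250/19 Hz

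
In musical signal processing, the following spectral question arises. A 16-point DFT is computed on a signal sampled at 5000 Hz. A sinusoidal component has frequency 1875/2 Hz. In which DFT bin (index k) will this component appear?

DFT frequency resolution = f_s/N = 5000/16 = 625/2 Hz
Bin index k = f_signal / resolution = 1875/2 / 625/2 = 3
The signal frequency 1875/2 Hz falls in DFT bin k = 3.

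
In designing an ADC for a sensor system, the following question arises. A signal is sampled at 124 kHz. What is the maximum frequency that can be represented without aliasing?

The maximum frequency that can be represented without aliasing
is the Nyquist frequency: f_max = f_s / 2 = 124 kHz / 2 = 62 kHz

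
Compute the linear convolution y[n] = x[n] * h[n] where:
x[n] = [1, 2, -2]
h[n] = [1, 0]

y[n] = sum_k x[k]*h[n-k]. Output length = len(x) + len(h) - 1 = 3 + 2 - 1 = 4.
y[0] = 1*1 = 1
y[1] = 2*1 + 1*0 = 2
y[2] = -2*1 + 2*0 = -2
y[3] = -2*0 = 0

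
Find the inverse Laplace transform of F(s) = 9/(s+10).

Standard pair: k/(s+a) <-> k*e^(-at)*u(t)
With k=9, a=10: f(t) = 9*e^(-10t)*u(t)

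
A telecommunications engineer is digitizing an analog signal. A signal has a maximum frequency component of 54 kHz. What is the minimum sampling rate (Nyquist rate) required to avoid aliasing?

By the Nyquist-Shannon sampling theorem,
the minimum sampling rate (Nyquist rate) must be at least 2 * f_max.
Nyquist rate = 2 * 54 kHz = 108 kHz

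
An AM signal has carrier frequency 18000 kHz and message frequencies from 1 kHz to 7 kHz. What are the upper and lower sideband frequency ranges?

Upper sideband (USB) = fc + [fm_low, fm_high] = 18000 + [1, 7] = [18001, 18007] kHz
Lower sideband (LSB) = fc - [fm_high, fm_low] = 18000 - [7, 1] = [17993, 17999] kHz
Total occupied spectrum: 17993 kHz to 18007 kHz (plus carrier at 18000 kHz)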